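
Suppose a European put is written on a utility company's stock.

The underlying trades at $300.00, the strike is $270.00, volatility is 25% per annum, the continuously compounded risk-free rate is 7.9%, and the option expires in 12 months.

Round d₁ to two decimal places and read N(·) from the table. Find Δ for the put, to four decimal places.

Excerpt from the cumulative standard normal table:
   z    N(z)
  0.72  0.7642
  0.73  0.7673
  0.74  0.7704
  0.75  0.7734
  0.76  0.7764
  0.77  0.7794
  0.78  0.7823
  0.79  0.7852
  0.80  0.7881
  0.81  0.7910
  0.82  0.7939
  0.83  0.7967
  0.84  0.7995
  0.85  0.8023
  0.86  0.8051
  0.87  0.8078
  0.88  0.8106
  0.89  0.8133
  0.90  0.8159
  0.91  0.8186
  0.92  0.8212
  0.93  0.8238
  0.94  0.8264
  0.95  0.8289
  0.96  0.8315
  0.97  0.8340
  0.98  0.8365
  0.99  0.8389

-0.1949

T = 1;  σ√T = 0.2500
ln(S/K) + (r + σ²/2)T = ln(300/270) + (0.079 + 0.25²/2)·1 = 0.1054 + 0.1103 = 0.2156
d₁ = 0.2156 / 0.2500 = 0.8624 → 0.86
N(d₁) = N(0.86) = 0.8051
Δ_put = N(d₁) − 1 = 0.8051 − 1 = -0.1949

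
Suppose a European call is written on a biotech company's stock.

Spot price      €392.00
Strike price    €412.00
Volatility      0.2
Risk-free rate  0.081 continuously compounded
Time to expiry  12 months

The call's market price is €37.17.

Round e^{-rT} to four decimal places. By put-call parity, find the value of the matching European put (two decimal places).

e^(−rT) = e^(−0.081·1) = 0.9222
Put-call parity: C − P = S − K·e^(−rT) = 392 − 412·0.9222 = 392 − 379.9464 = 12.0536
P = C − (C − P) = 37.17 − (12.0536) = 25.1164

€25.12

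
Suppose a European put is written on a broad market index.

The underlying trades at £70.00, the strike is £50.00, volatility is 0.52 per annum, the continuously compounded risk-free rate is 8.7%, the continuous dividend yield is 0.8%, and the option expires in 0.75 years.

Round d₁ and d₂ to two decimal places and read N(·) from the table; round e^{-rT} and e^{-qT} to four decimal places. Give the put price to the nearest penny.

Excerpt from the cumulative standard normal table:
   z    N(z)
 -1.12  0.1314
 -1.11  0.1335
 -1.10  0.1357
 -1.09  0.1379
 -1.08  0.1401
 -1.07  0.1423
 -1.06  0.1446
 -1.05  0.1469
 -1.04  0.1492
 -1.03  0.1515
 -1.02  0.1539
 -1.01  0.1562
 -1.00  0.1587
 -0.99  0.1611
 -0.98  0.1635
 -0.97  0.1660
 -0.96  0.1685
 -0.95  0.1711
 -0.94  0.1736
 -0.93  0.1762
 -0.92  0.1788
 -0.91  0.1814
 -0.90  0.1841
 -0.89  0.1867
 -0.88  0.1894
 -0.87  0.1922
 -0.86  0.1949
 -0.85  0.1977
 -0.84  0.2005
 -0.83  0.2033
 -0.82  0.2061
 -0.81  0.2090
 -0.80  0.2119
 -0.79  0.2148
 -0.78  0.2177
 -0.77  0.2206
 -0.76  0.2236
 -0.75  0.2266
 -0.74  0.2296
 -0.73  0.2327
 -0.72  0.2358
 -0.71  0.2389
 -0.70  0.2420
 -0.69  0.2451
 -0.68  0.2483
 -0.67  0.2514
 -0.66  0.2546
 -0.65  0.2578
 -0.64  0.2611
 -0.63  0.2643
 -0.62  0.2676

£2.63

σ√T = 0.52 × 0.8660 = 0.4503
d₁ = [ln(70/50) + (0.087 − 0.008 + 0.52²/2)·0.75] / 0.4503 = [0.3365 + 0.1607] / 0.4503 = 1.1039 ≈ 1.10
d₂ = d₁ − σ√T = 1.1039 − 0.4503 = 0.6536 ≈ 0.65
e^(−qT) = e^(−0.008·0.75) = 0.9940;  e^(−rT) = e^(−0.087·0.75) = 0.9368
P = 50·0.9368·N(-0.65) − 70·0.9940·N(-1.10) = 50·0.9368·0.2578 − 70·0.9940·0.1357 = 12.0754 − 9.4420 = 2.6333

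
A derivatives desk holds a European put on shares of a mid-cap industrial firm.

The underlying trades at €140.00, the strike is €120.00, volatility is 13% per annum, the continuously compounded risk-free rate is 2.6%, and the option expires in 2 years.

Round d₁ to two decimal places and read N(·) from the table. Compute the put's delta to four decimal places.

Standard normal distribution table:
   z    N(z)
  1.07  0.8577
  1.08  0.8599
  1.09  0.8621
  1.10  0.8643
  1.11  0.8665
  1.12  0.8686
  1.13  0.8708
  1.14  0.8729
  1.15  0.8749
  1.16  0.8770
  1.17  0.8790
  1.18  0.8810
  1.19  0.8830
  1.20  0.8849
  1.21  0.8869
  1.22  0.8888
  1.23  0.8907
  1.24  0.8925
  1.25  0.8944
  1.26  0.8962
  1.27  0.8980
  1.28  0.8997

-0.1131

σ√T = 0.13 × 1.4142 = 0.1838
d₁ = [ln(140/120) + (0.026 + 0.13²/2)·2] / 0.1838 = [0.1542 + 0.0689] / 0.1838 = 1.2132 → 1.21
N(d₁) = N(1.21) = 0.8869
Δ_put = N(d₁) − 1 = 0.8869 − 1 = -0.1131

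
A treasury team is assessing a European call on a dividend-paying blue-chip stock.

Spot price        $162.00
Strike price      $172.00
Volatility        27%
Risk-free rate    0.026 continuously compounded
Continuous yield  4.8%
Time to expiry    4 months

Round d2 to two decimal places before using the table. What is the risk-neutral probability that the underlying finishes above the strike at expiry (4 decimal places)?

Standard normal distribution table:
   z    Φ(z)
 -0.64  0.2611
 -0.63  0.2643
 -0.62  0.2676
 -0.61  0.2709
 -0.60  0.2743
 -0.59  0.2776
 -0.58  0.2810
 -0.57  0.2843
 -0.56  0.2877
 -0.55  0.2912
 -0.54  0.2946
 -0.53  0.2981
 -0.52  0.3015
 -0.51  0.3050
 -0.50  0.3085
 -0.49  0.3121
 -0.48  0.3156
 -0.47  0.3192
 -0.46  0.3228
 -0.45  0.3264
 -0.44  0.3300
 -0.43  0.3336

σ√T = 0.27·√0.3333 = 0.1559
ln(S/K) + (r − q + σ²/2)T = ln(162/172) + (0.026 − 0.048 + 0.27²/2)·0.3333 = -0.0599 + 0.0048 = -0.0551
d₁ = -0.0551 / 0.1559 = -0.3533 → -0.35
d₂ = d₁ − σ√T = -0.3533 − 0.1559 = -0.5092 → -0.51
Risk-neutral Pr[S_T > K] = N(d₂) = N(-0.51) = 0.3050

0.3050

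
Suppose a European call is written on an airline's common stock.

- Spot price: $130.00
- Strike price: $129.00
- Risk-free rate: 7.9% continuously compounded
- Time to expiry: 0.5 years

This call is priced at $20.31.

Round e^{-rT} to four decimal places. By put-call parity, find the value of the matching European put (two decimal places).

exp(−rT) = exp(−0.079·0.5) = 0.9613
Put-call parity: C − P = S − K·e^(−rT) = 130 − 129·0.9613 = 130 − 124.0077 = 5.9923
P = C − (C − P) = 20.31 − (5.9923) = 14.3177

$14.32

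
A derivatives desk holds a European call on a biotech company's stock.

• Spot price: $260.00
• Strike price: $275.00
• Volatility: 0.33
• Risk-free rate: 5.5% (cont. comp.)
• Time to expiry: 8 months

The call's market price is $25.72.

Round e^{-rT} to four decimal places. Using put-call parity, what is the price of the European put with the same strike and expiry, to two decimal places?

$30.82

e^(−rT) = e^(−0.055·0.6667) = 0.9640
Put-call parity: C − P = S − K·e^(−rT) = 260 − 275·0.9640 = 260 − 265.1000 = -5.1000
P = C − (C − P) = 25.72 − (-5.1000) = 30.8200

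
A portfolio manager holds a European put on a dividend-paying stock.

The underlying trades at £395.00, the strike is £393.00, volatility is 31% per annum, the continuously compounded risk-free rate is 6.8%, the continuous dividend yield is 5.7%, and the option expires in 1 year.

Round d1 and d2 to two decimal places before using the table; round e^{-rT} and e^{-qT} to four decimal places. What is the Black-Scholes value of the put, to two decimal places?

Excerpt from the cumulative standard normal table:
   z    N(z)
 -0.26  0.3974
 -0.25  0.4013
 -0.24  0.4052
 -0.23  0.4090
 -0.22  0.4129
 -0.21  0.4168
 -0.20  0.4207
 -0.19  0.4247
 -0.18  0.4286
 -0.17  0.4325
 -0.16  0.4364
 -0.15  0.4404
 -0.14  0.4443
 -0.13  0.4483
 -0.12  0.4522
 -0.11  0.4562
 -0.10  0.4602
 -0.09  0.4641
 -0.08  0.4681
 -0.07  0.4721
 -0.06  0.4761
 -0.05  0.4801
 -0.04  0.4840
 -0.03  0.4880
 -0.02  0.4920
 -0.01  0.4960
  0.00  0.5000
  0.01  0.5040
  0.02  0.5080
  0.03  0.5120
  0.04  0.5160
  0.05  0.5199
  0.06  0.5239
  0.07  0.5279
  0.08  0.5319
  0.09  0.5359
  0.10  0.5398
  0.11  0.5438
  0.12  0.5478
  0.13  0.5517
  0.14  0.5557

£42.69

T = 1;  σ√T = 0.3100
d₁ = [ln(395/393) + (0.068 − 0.057 + 0.31²/2)·1] / 0.3100 = [0.0051 + 0.0591] / 0.3100 = 0.2069 which rounds to 0.21
d₂ = d₁ − σ√T = 0.2069 − 0.3100 = -0.1031 which rounds to -0.10
exp(−qT) = exp(−0.057·1) = 0.9446;  exp(−rT) = exp(−0.068·1) = 0.9343
N(−d₂) = N(0.10) = 0.5398;  N(−d₁) = N(-0.21) = 0.4168
P = 393·0.9343·0.5398 − 395·0.9446·0.4168 = 198.2037 − 155.5152 = 42.6885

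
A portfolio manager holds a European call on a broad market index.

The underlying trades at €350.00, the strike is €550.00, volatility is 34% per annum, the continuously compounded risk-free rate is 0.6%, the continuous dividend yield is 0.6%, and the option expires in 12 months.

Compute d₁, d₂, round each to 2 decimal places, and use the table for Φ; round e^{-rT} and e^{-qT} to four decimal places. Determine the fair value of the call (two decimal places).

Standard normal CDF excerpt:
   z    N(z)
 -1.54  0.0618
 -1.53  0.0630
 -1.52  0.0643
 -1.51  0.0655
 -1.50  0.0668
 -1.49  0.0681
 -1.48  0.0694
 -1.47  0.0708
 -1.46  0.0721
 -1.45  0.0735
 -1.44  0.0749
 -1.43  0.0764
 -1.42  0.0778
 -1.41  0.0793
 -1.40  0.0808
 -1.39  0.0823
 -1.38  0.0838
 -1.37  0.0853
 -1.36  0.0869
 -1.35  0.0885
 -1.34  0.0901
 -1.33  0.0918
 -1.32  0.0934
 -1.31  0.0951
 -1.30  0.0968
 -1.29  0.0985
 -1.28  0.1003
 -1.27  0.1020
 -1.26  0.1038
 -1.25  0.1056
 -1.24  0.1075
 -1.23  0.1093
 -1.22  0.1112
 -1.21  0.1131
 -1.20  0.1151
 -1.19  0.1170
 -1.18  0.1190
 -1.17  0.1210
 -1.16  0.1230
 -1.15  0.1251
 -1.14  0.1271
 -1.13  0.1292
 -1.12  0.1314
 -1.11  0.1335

σ√T = 0.34·√1 = 0.3400
ln(S/K) + (r − q + σ²/2)T = ln(350/550) + (0.006 − 0.006 + 0.34²/2)·1 = -0.4520 + 0.0578 = -0.3942
d₁ = -0.3942 / 0.3400 = -1.1594 ⇒ -1.16
d₂ = d₁ − σ√T = -1.1594 − 0.3400 = -1.4994 ⇒ -1.50
e^(−qT) = e^(−0.006·1) = 0.9940;  e^(−rT) = e^(−0.006·1) = 0.9940
N(d₁) = N(-1.16) = 0.1230;  N(d₂) = N(-1.50) = 0.0668
C = 350·0.9940·0.1230 − 550·0.9940·0.0668 = 42.7917 − 36.5196 = 6.2721

€6.27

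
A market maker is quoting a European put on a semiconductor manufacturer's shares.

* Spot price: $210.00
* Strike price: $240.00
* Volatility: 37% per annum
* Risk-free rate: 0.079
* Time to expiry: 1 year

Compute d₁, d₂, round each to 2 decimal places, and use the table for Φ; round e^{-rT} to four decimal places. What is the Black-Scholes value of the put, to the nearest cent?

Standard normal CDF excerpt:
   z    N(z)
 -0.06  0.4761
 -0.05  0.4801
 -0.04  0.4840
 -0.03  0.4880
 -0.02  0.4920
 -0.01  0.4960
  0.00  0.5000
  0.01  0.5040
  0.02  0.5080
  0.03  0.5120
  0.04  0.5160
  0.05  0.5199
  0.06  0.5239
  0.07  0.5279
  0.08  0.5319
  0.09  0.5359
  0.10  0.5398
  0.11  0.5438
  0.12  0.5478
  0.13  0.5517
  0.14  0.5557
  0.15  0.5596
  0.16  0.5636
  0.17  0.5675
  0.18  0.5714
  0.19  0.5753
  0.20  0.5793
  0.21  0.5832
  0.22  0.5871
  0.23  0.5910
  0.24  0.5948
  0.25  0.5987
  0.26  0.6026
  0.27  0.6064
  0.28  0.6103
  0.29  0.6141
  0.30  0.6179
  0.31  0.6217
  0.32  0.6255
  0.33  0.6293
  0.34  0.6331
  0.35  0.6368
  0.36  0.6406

σ√T = 0.37 × 1.0000 = 0.3700
d₁ = [ln(210/240) + (0.079 + 0.37²/2)·1] / 0.3700 = [-0.1335 + 0.1474] / 0.3700 = 0.0376 which rounds to 0.04
d₂ = d₁ − σ√T = 0.0376 − 0.3700 = -0.3324 which rounds to -0.33
exp(−rT) = exp(−0.079·1) = 0.9240
N(−d₂) = N(0.33) = 0.6293;  N(−d₁) = N(-0.04) = 0.4840
P = 240·0.9240·0.6293 − 210·0.4840 = 139.5536 − 101.6400 = 37.9136

$37.91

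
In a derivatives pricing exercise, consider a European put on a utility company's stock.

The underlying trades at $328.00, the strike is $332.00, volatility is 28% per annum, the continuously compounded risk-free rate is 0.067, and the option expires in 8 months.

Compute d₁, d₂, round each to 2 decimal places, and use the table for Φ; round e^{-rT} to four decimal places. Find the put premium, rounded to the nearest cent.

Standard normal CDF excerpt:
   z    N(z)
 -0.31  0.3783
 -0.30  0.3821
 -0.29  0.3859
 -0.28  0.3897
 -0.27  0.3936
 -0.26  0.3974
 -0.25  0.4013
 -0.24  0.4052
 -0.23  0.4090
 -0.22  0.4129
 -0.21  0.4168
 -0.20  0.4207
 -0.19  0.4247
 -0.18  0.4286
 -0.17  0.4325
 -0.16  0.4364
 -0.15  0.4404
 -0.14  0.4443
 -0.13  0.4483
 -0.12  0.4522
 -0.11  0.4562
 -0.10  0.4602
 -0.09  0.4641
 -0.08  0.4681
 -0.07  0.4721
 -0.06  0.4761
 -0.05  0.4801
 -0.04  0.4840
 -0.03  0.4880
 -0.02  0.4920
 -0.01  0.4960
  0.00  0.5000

$24.59

σ√T = 0.28·√0.6667 = 0.2286
ln(S/K) + (r + σ²/2)T = ln(328/332) + (0.067 + 0.28²/2)·0.6667 = -0.0121 + 0.0708 = 0.0587
d₁ = 0.0587 / 0.2286 = 0.2567 which rounds to 0.26
d₂ = d₁ − σ√T = 0.2567 − 0.2286 = 0.0280 which rounds to 0.03
e^(−rT) = e^(−0.067·0.6667) = 0.9563
N(−d₂) = N(-0.03) = 0.4880;  N(−d₁) = N(-0.26) = 0.3974
P = 332·0.9563·0.4880 − 328·0.3974 = 154.9359 − 130.3472 = 24.5887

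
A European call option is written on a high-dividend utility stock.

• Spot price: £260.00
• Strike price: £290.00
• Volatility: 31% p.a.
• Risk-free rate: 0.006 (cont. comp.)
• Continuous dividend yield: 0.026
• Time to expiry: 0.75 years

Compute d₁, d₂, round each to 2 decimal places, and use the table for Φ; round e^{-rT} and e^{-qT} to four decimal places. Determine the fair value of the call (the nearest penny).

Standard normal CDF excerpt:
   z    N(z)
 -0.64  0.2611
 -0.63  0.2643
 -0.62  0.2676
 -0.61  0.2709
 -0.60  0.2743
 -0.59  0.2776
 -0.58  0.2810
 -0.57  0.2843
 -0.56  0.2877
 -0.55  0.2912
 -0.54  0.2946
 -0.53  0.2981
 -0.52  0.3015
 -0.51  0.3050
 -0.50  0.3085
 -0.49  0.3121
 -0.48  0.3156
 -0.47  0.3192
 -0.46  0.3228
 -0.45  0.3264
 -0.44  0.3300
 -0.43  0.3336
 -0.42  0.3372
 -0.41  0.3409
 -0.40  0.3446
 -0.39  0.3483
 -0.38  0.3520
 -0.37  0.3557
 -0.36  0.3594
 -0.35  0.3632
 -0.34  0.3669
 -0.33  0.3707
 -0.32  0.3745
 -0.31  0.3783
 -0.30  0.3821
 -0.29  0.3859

£15.33

σ√T = 0.31·√0.75 = 0.2685
d₁ = [ln(260/290) + (0.006 − 0.026 + ½·0.31²)·0.75] / (σ√T) = (-0.1092 + 0.0210) / 0.2685 = -0.3284 ⇒ -0.33
d₂ = -0.3284 − 0.2685 = -0.5969 ⇒ -0.60
e^(−qT) = e^(−0.026·0.75) = 0.9807;  e^(−rT) = e^(−0.006·0.75) = 0.9955
C = 260·0.9807·N(-0.33) − 290·0.9955·N(-0.60) = 260·0.9807·0.3707 − 290·0.9955·0.2743 = 94.5218 − 79.1890 = 15.3328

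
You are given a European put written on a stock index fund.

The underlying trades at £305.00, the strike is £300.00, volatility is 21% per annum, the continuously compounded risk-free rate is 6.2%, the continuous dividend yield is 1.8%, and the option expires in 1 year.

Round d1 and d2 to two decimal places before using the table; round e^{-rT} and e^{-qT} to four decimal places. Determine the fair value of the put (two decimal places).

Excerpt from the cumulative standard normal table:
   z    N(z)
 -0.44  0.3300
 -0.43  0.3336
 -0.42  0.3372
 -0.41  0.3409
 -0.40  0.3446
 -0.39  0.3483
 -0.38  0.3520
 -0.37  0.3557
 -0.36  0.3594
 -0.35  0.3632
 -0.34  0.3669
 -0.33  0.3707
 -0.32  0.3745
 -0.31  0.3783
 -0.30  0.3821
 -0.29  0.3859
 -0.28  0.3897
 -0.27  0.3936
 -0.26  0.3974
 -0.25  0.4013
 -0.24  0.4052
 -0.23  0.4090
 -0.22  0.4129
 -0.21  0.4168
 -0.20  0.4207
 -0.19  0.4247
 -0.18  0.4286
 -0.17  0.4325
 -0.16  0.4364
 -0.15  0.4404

σ√T = 0.21·√1 = 0.2100
d₁ = [ln(305/300) + (0.062 − 0.018 + ½·0.21²)·1] / (σ√T) = (0.0165 + 0.0660) / 0.2100 = 0.3932 ⇒ 0.39
d₂ = 0.3932 − 0.2100 = 0.1832 ⇒ 0.18
e^(−qT) = e^(−0.018·1) = 0.9822;  e^(−rT) = e^(−0.062·1) = 0.9399
P = 300·0.9399·N(-0.18) − 305·0.9822·N(-0.39) = 300·0.9399·0.4286 − 305·0.9822·0.3483 = 120.8523 − 104.3406 = 16.5118

£16.51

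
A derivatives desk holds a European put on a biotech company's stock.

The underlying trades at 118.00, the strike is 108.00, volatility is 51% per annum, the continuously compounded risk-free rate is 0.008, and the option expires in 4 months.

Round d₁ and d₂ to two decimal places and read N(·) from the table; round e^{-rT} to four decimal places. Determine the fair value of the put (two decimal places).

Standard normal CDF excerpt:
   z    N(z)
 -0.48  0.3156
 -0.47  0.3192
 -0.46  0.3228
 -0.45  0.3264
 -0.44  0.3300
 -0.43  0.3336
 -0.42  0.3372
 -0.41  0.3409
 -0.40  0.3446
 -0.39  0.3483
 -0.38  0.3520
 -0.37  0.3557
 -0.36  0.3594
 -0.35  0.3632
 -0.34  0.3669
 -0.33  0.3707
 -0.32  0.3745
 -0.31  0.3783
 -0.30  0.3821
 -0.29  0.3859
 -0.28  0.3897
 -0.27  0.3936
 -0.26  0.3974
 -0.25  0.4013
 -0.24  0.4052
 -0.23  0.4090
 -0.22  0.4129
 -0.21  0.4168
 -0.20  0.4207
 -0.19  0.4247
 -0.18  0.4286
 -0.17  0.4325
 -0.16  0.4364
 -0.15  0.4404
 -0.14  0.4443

σ√T = 0.51·√0.3333 = 0.2944
d₁ = [ln(118/108) + (0.008 + 0.51²/2)·0.3333] / 0.2944 = [0.0886 + 0.0460] / 0.2944 = 0.4570 which rounds to 0.46
d₂ = d₁ − σ√T = 0.4570 − 0.2944 = 0.1626 which rounds to 0.16
exp(−rT) = exp(−0.008·0.3333) = 0.9973
P = 108·0.9973·N(-0.16) − 118·N(-0.46) = 108·0.9973·0.4364 − 118·0.3228 = 47.0039 − 38.0904 = 8.9135

8.91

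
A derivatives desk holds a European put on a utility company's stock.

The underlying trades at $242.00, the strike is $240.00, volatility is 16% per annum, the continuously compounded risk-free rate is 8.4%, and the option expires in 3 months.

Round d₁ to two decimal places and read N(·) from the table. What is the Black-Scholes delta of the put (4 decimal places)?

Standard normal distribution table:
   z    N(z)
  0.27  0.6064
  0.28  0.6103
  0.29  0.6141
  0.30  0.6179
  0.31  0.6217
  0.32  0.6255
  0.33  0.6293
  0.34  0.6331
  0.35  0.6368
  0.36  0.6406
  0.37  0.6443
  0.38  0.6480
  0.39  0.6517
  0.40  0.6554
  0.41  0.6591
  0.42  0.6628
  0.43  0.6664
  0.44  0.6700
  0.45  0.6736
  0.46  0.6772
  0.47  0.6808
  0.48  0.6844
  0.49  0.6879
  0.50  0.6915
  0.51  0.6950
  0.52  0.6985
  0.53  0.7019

-0.3409

σ√T = 0.16·√0.25 = 0.0800
d₁ = [ln(242/240) + (0.084 + ½·0.16²)·0.25] / (σ√T) = (0.0083 + 0.0242) / 0.0800 = 0.4062 which rounds to 0.41
N(d₁) = N(0.41) = 0.6591
Δ_put = N(d₁) − 1 = 0.6591 − 1 = -0.3409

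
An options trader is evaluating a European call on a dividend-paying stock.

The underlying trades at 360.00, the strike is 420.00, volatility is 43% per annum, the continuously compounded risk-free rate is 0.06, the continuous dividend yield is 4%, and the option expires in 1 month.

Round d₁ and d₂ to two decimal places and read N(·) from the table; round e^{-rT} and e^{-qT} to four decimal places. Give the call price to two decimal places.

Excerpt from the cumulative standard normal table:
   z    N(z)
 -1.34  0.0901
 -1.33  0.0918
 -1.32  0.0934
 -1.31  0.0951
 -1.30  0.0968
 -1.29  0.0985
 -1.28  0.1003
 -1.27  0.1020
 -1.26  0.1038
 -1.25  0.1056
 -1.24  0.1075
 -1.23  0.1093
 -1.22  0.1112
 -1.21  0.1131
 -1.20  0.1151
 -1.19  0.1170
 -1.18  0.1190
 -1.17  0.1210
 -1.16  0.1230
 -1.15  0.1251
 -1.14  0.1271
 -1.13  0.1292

2.25

σ√T = 0.43·√0.08333 = 0.1241
d₁ = [ln(360/420) + (0.06 − 0.04 + ½·0.43²)·0.08333] / (σ√T) = (-0.1542 + 0.0094) / 0.1241 = -1.1664 → -1.17
d₂ = -1.1664 − 0.1241 = -1.2905 → -1.29
exp(−qT) = exp(−0.04·0.08333) = 0.9967;  exp(−rT) = exp(−0.06·0.08333) = 0.9950
N(d₁) = N(-1.17) = 0.1210;  N(d₂) = N(-1.29) = 0.0985
C = 360·0.9967·0.1210 − 420·0.9950·0.0985 = 43.4163 − 41.1632 = 2.2531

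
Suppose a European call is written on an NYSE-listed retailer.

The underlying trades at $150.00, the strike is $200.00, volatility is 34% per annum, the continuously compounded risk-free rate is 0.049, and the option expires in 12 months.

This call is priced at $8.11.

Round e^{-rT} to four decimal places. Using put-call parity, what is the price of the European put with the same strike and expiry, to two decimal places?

exp(−rT) = exp(−0.049·1) = 0.9522
Put-call parity: C − P = S − K·e^(−rT) = 150 − 200·0.9522 = 150 − 190.4400 = -40.4400
P = C − (C − P) = 8.11 − (-40.4400) = 48.5500

$48.55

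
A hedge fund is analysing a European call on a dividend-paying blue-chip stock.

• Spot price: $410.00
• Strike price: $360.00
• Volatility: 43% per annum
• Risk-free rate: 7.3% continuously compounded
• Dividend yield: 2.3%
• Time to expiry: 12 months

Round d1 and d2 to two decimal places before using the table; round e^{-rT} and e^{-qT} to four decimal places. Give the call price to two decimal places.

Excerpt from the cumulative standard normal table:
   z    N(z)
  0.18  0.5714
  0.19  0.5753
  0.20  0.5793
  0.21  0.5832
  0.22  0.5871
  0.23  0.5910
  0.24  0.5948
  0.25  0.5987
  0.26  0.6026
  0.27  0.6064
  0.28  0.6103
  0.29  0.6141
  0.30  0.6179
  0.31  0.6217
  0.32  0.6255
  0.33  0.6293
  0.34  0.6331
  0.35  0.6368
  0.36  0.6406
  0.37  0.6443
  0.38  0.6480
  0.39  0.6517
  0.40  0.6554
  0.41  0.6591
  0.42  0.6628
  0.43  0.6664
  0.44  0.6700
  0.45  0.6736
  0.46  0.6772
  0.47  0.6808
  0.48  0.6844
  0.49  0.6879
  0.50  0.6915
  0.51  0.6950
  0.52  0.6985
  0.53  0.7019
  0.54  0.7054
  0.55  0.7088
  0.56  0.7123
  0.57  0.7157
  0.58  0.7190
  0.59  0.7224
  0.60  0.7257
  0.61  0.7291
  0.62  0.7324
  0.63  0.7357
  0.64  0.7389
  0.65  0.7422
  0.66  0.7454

$100.92

T = 1;  σ√T = 0.4300
d₁ = [ln(410/360) + (0.073 − 0.023 + ½·0.43²)·1] / (σ√T) = (0.1301 + 0.1424) / 0.4300 = 0.6337 → 0.63
d₂ = 0.6337 − 0.4300 = 0.2037 → 0.20
exp(−qT) = exp(−0.023·1) = 0.9773;  exp(−rT) = exp(−0.073·1) = 0.9296
N(d₁) = N(0.63) = 0.7357;  N(d₂) = N(0.20) = 0.5793
C = 410·0.9773·0.7357 − 360·0.9296·0.5793 = 294.7898 − 193.8662 = 100.9236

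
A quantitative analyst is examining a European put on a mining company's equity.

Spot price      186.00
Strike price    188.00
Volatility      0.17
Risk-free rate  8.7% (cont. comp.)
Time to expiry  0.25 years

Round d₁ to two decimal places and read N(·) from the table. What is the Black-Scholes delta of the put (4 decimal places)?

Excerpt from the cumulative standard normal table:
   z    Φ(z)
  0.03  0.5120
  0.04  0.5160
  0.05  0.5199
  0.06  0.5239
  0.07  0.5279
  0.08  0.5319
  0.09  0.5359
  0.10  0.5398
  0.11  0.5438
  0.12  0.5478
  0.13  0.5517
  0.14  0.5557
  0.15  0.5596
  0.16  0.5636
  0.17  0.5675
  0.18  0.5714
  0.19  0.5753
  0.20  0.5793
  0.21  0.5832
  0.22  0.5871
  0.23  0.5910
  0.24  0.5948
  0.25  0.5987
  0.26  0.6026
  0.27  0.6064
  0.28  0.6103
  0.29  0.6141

σ√T = 0.17·√0.25 = 0.0850
d₁ = [ln(186/188) + (0.087 + 0.17²/2)·0.25] / 0.0850 = [-0.0107 + 0.0254] / 0.0850 = 0.1726 which rounds to 0.17
N(d₁) = N(0.17) = 0.5675
Δ_put = N(d₁) − 1 = 0.5675 − 1 = -0.4325

-0.4325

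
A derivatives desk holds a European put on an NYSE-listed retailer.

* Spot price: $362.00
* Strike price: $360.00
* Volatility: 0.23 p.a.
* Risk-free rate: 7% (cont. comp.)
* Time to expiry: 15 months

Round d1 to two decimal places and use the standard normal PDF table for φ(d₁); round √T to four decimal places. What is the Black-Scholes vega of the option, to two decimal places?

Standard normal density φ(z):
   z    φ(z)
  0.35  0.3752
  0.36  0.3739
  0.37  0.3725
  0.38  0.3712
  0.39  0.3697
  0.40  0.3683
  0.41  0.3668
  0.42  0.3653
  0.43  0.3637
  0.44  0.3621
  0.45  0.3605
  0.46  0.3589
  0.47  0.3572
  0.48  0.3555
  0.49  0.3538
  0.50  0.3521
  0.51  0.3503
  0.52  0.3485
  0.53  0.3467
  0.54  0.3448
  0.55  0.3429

143.19

σ√T = 0.23·√1.25 = 0.2571
d₁ = [ln(362/360) + (0.07 + ½·0.23²)·1.25] / (σ√T) = (0.0055 + 0.1206) / 0.2571 = 0.4904 ≈ 0.49
√T = √1.25 = 1.1180
φ(d₁) = φ(0.49) = 0.3538
vega = S·φ(d₁)·√T = 362·0.3538·1.1180 = 143.1885
(Vega is the same for a European call and put with the same parameters.)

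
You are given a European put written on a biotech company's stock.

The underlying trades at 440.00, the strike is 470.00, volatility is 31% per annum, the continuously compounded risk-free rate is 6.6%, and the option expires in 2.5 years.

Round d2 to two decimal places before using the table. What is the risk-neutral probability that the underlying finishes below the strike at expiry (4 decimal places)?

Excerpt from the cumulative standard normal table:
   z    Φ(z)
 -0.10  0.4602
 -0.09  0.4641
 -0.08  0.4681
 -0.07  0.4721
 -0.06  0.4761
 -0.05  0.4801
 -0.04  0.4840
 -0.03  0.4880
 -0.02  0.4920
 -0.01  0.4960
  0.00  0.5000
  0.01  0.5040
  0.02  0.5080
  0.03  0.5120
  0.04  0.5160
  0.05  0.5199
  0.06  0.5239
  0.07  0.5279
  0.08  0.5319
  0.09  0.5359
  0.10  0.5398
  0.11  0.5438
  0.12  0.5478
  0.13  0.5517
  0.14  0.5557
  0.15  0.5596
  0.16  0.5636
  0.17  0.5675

0.5160

σ√T = 0.31·√2.5 = 0.4902
d₁ = [ln(440/470) + (0.066 + 0.31²/2)·2.5] / 0.4902 = [-0.0660 + 0.2851] / 0.4902 = 0.4471 ⇒ 0.45
d₂ = d₁ − σ√T = 0.4471 − 0.4902 = -0.0430 ⇒ -0.04
Risk-neutral Pr[S_T < K] = N(−d₂) = N(0.04) = 0.5160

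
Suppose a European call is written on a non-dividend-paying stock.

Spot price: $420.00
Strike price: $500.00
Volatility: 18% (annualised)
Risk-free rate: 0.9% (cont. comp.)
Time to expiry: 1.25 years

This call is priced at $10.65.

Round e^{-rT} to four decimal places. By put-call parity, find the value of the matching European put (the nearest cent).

exp(−rT) = exp(−0.009·1.25) = 0.9888
Put-call parity: C − P = S − K·e^(−rT) = 420 − 500·0.9888 = 420 − 494.4000 = -74.4000
P = C − (C − P) = 10.65 − (-74.4000) = 85.0500

$85.05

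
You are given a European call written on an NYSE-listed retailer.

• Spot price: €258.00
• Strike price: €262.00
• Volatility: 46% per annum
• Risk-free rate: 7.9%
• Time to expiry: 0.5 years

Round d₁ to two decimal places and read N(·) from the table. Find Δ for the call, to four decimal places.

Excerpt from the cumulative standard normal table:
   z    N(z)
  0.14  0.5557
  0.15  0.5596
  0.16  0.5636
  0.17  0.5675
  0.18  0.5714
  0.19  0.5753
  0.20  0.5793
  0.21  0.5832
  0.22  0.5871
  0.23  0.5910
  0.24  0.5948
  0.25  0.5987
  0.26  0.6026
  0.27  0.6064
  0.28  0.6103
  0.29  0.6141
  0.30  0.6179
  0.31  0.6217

0.5948

σ√T = 0.46 × 0.7071 = 0.3253
d₁ = [ln(258/262) + (0.079 + 0.46²/2)·0.5] / 0.3253 = [-0.0154 + 0.0924] / 0.3253 = 0.2368 which rounds to 0.24
N(d₁) = N(0.24) = 0.5948
Δ_call = N(d₁) = 0.5948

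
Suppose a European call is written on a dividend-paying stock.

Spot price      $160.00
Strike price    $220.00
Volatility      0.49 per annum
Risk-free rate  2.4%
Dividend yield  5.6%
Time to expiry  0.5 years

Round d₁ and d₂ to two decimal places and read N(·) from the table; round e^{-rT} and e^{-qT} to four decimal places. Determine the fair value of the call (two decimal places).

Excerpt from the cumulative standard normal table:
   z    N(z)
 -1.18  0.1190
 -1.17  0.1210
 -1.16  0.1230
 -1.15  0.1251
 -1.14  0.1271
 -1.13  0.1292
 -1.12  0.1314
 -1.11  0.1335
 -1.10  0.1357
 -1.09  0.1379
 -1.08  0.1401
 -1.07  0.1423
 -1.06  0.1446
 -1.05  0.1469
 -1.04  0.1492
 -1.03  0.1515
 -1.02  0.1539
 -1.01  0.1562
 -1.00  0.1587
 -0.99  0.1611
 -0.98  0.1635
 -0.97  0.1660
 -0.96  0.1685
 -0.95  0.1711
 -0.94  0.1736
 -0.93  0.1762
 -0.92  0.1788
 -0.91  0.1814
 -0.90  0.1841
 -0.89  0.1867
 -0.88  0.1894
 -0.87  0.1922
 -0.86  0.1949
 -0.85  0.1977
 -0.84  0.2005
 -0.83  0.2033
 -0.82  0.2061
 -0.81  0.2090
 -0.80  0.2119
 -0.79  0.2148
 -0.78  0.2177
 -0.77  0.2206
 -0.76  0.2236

σ√T = 0.49 × 0.7071 = 0.3465
d₁ = [ln(160/220) + (0.024 − 0.056 + 0.49²/2)·0.5] / 0.3465 = [-0.3185 + 0.0440] / 0.3465 = -0.7920 → -0.79
d₂ = d₁ − σ√T = -0.7920 − 0.3465 = -1.1385 → -1.14
exp(−qT) = exp(−0.056·0.5) = 0.9724;  exp(−rT) = exp(−0.024·0.5) = 0.9881
C = 160·0.9724·N(-0.79) − 220·0.9881·N(-1.14) = 160·0.9724·0.2148 − 220·0.9881·0.1271 = 33.4194 − 27.6293 = 5.7902

$5.79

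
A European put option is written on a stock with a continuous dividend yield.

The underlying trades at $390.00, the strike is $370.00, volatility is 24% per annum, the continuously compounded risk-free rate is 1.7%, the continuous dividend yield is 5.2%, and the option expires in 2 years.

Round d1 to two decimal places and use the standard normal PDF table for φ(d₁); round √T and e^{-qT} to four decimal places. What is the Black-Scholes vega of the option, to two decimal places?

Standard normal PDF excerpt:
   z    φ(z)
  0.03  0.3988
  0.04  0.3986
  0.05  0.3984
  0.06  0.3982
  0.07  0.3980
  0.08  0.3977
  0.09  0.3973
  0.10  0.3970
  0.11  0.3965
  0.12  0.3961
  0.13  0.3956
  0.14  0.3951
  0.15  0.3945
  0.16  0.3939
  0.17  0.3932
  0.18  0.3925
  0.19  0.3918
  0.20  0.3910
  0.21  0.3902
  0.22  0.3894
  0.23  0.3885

σ√T = 0.24·√2 = 0.3394
d₁ = [ln(390/370) + (0.017 − 0.052 + 0.24²/2)·2] / 0.3394 = [0.0526 − 0.0124] / 0.3394 = 0.1186 ≈ 0.12
√T = √2 = 1.4142
φ(d₁) = φ(0.12) = 0.3961
e^(−qT) = e^(−0.052·2) = 0.9012
vega = S·e^(−qT)·φ(d₁)·√T = 390·0.9012·0.3961·1.4142 = 196.8799

196.88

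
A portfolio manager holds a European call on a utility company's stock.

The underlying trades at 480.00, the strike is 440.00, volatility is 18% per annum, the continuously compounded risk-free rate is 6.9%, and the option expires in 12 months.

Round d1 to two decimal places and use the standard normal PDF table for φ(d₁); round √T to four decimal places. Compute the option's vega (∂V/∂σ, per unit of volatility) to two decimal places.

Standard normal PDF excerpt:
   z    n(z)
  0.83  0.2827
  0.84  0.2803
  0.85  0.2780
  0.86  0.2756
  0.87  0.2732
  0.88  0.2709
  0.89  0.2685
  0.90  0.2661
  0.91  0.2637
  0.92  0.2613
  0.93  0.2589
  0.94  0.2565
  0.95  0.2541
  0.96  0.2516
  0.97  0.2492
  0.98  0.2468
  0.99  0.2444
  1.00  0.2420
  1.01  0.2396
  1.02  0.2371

120.77

σ√T = 0.18·√1 = 0.1800
d₁ = [ln(480/440) + (0.069 + ½·0.18²)·1] / (σ√T) = (0.0870 + 0.0852) / 0.1800 = 0.9567 which rounds to 0.96
√T = √1 = 1.0000
φ(d₁) = φ(0.96) = 0.2516
vega = S·φ(d₁)·√T = 480·0.2516·1.0000 = 120.7680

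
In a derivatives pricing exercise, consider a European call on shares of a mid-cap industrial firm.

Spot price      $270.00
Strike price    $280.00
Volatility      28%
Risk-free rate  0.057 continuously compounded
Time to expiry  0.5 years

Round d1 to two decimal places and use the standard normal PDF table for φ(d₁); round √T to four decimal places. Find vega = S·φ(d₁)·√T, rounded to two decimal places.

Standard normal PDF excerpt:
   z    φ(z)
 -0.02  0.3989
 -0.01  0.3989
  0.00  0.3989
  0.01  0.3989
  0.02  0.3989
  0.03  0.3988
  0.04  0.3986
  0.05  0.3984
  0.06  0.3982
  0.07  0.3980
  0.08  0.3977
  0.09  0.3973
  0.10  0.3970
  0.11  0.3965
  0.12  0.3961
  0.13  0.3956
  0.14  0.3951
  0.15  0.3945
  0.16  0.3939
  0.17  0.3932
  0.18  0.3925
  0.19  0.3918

σ√T = 0.28 × 0.7071 = 0.1980
d₁ = [ln(270/280) + (0.057 + ½·0.28²)·0.5] / (σ√T) = (-0.0364 + 0.0481) / 0.1980 = 0.0593 → 0.06
√T = √0.5 = 0.7071
φ(d₁) = φ(0.06) = 0.3982
vega = S·φ(d₁)·√T = 270·0.3982·0.7071 = 76.0231
(The put has the same vega.)

76.02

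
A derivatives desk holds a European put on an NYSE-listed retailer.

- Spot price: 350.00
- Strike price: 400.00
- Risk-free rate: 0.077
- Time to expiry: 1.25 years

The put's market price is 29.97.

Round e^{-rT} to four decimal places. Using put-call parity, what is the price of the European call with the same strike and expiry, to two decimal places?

16.69

e^(−rT) = e^(−0.077·1.25) = 0.9082
Put-call parity: C − P = S − K·e^(−rT) = 350 − 400·0.9082 = 350 − 363.2800 = -13.2800
C = P + (C − P) = 29.97 + (-13.2800) = 16.6900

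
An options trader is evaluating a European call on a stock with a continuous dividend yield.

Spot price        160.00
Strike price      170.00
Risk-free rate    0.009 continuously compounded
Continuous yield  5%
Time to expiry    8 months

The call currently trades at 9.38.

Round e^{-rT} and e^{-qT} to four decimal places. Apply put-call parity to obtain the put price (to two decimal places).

23.61

e^(−qT) = e^(−0.05·0.6667) = 0.9672;  e^(−rT) = e^(−0.009·0.6667) = 0.9940
Put-call parity: C − P = S·e^(−qT) − K·e^(−rT) = 160·0.9672 − 170·0.9940 = 154.7520 − 168.9800 = -14.2280
P = C − (C − P) = 9.38 − (-14.2280) = 23.6080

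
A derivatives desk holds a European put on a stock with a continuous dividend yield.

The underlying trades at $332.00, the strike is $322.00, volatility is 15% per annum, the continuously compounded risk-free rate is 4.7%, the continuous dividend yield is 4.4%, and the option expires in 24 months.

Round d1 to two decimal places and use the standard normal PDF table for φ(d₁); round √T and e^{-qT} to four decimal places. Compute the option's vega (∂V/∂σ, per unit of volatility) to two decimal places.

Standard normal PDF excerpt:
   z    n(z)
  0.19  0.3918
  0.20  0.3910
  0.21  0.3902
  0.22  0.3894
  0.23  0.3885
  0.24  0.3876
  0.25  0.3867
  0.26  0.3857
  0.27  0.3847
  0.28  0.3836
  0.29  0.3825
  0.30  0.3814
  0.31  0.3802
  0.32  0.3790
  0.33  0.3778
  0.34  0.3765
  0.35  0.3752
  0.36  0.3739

164.94

σ√T = 0.15·√2 = 0.2121
d₁ = [ln(332/322) + (0.047 − 0.044 + 0.15²/2)·2] / 0.2121 = [0.0306 + 0.0285] / 0.2121 = 0.2785 ≈ 0.28
√T = √2 = 1.4142
φ(d₁) = φ(0.28) = 0.3836
e^(−qT) = e^(−0.044·2) = 0.9158
vega = S·e^(−qT)·φ(d₁)·√T = 332·0.9158·0.3836·1.4142 = 164.9408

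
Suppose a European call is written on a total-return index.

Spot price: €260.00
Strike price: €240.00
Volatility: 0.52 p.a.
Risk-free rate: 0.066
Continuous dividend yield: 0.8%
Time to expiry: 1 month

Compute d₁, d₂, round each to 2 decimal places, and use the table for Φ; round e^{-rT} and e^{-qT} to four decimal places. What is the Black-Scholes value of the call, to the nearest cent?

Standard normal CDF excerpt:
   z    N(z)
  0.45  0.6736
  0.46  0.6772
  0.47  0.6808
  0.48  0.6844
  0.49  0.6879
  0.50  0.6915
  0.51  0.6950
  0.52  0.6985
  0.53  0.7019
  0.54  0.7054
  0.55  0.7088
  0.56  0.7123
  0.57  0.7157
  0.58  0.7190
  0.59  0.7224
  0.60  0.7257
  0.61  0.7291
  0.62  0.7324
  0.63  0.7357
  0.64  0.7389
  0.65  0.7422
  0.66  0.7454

σ√T = 0.52 × 0.2887 = 0.1501
d₁ = [ln(260/240) + (0.066 − 0.008 + ½·0.52²)·0.08333] / (σ√T) = (0.0800 + 0.0161) / 0.1501 = 0.6405 ≈ 0.64
d₂ = 0.6405 − 0.1501 = 0.4904 ≈ 0.49
exp(−qT) = exp(−0.008·0.08333) = 0.9993;  exp(−rT) = exp(−0.066·0.08333) = 0.9945
N(d₁) = N(0.64) = 0.7389;  N(d₂) = N(0.49) = 0.6879
C = 260·0.9993·0.7389 − 240·0.9945·0.6879 = 191.9795 − 164.1880 = 27.7915

€27.79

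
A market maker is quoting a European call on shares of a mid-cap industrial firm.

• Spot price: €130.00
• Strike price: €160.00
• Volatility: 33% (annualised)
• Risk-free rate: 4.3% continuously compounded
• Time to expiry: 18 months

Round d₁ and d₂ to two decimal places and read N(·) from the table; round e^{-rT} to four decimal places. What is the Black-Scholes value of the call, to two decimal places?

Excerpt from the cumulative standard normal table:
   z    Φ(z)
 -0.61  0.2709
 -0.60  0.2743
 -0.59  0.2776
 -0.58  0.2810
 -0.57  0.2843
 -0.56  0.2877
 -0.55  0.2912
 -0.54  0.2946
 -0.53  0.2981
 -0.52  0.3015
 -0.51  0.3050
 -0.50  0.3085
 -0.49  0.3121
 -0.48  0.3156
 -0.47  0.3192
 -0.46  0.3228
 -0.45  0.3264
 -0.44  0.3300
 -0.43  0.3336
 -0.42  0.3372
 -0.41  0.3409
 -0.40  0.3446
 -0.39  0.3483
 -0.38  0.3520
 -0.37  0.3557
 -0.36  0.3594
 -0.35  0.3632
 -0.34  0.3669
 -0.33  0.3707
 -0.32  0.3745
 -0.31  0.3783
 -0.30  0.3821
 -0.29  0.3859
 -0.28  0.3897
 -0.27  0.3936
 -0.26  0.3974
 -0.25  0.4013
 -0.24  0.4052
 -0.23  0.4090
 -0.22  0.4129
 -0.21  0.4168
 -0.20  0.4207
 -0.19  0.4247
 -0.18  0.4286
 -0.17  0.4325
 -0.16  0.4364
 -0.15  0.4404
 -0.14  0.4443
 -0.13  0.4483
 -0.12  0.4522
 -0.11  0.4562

σ√T = 0.33 × 1.2247 = 0.4042
d₁ = [ln(130/160) + (0.043 + 0.33²/2)·1.5] / 0.4042 = [-0.2076 + 0.1462] / 0.4042 = -0.1521 ⇒ -0.15
d₂ = d₁ − σ√T = -0.1521 − 0.4042 = -0.5562 ⇒ -0.56
e^(−rT) = e^(−0.043·1.5) = 0.9375
N(d₁) = N(-0.15) = 0.4404;  N(d₂) = N(-0.56) = 0.2877
C = 130·0.4404 − 160·0.9375·0.2877 = 57.2520 − 43.1550 = 14.0970

€14.10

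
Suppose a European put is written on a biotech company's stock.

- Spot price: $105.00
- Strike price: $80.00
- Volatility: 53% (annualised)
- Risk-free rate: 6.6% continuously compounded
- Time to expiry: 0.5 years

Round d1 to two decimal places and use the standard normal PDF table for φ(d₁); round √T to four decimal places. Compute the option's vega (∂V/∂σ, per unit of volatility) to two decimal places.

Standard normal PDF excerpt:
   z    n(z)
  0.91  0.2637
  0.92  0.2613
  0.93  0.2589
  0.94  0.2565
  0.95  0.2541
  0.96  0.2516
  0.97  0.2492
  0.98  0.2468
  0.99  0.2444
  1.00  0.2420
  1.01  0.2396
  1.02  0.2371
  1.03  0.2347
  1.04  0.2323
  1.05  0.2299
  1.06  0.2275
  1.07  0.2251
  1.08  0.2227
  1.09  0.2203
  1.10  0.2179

σ√T = 0.53·√0.5 = 0.3748
d₁ = [ln(105/80) + (0.066 + ½·0.53²)·0.5] / (σ√T) = (0.2719 + 0.1032) / 0.3748 = 1.0010 ⇒ 1.00
√T = √0.5 = 0.7071
φ(d₁) = φ(1.00) = 0.2420
vega = S·φ(d₁)·√T = 105·0.2420·0.7071 = 17.9674

17.97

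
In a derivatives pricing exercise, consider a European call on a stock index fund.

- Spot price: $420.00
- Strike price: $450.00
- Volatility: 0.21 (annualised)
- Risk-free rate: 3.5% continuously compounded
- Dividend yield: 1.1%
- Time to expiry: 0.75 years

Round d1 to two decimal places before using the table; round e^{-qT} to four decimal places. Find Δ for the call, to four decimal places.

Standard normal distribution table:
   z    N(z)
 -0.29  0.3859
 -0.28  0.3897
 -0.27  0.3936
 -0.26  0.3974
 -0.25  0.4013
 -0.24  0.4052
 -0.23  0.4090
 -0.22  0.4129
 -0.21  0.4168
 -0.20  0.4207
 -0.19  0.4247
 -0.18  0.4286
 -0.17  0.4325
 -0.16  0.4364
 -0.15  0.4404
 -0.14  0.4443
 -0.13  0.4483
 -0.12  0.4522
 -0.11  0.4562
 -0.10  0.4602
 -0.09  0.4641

0.4212

σ√T = 0.21·√0.75 = 0.1819
d₁ = [ln(420/450) + (0.035 − 0.011 + ½·0.21²)·0.75] / (σ√T) = (-0.0690 + 0.0345) / 0.1819 = -0.1895 → -0.19
N(d₁) = N(-0.19) = 0.4247
Δ_call = e^(−qT)·N(d₁) = 0.9918·0.4247 = 0.4212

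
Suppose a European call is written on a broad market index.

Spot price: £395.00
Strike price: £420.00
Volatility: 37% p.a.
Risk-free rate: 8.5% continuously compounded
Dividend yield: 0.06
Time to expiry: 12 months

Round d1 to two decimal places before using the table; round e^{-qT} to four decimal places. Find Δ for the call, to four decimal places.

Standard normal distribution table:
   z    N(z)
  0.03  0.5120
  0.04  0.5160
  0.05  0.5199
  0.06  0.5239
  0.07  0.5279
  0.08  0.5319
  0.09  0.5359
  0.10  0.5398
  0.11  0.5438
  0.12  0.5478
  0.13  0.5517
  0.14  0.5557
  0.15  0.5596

0.5047

σ√T = 0.37 × 1.0000 = 0.3700
d₁ = [ln(395/420) + (0.085 − 0.06 + 0.37²/2)·1] / 0.3700 = [-0.0614 + 0.0935] / 0.3700 = 0.0867 ≈ 0.09
N(d₁) = N(0.09) = 0.5359
Δ_call = exp(−qT)·N(d₁) = 0.9418·0.5359 = 0.5047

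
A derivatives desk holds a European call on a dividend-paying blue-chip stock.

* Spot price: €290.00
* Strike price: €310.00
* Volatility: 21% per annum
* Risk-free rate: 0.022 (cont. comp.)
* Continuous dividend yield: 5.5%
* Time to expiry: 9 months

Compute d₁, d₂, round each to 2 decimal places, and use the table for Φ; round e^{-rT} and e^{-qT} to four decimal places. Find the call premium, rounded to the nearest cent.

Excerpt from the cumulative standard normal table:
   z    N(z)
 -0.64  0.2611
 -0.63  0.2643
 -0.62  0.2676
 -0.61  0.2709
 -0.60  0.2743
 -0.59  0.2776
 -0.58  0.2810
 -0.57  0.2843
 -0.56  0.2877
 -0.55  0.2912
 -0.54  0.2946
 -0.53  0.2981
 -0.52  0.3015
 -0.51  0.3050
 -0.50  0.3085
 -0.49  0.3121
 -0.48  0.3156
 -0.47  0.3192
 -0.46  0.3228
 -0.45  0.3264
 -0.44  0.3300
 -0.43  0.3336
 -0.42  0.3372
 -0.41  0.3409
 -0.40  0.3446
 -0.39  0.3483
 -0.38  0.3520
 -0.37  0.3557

σ√T = 0.21·√0.75 = 0.1819
ln(S/K) + (r − q + σ²/2)T = ln(290/310) + (0.022 − 0.055 + 0.21²/2)·0.75 = -0.0667 − 0.0082 = -0.0749
d₁ = -0.0749 / 0.1819 = -0.4119 which rounds to -0.41
d₂ = d₁ − σ√T = -0.4119 − 0.1819 = -0.5937 which rounds to -0.59
exp(−qT) = exp(−0.055·0.75) = 0.9596;  exp(−rT) = exp(−0.022·0.75) = 0.9836
C = 290·0.9596·N(-0.41) − 310·0.9836·N(-0.59) = 290·0.9596·0.3409 − 310·0.9836·0.2776 = 94.8670 − 84.6447 = 10.2223

€10.22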